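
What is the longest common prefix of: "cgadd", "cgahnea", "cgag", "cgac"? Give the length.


Words: cgadd, cgahnea, cgag, cgac
  Position 0: all 'c' => match
  Position 1: all 'g' => match
  Position 2: all 'a' => match
  Position 3: ('d', 'h', 'g', 'c') => mismatch, stop
LCP = "cga" (length 3)

3


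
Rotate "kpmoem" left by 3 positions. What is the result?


Input: "kpmoem", rotate left by 3
First 3 characters: "kpm"
Remaining characters: "oem"
Concatenate remaining + first: "oem" + "kpm" = "oemkpm"

oemkpm


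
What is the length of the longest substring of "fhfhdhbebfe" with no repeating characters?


Input: "fhfhdhbebfe"
Sliding window (track last position of each char):
  Position 0 ('f'): window [0,0] length 1 -- new best
  Position 1 ('h'): window [0,1] length 2 -- new best
  Position 2 ('f'): repeat (last at 0), move window start to 1
  Position 2 ('f'): window [1,2] length 2
  Position 3 ('h'): repeat (last at 1), move window start to 2
  Position 3 ('h'): window [2,3] length 2
  Position 4 ('d'): window [2,4] length 3 -- new best
  Position 5 ('h'): repeat (last at 3), move window start to 4
  Position 5 ('h'): window [4,5] length 2
  Position 6 ('b'): window [4,6] length 3
  Position 7 ('e'): window [4,7] length 4 -- new best
  Position 8 ('b'): repeat (last at 6), move window start to 7
  Position 8 ('b'): window [7,8] length 2
  Position 9 ('f'): window [7,9] length 3
  Position 10 ('e'): repeat (last at 7), move window start to 8
  Position 10 ('e'): window [8,10] length 3
Longest substring with no repeats: "dhbe" with length 4

4


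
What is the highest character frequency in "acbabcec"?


Input: acbabcec
Character counts:
  'a': 2
  'b': 2
  'c': 3
  'e': 1
Maximum frequency: 3

3


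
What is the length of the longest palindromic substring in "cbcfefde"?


Input: "cbcfefde"
Checking substrings for palindromes:
  [0:3] "cbc" (len 3) => palindrome
  [3:6] "fef" (len 3) => palindrome
Longest palindromic substring: "cbc" with length 3

3


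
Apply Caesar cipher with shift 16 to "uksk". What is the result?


Caesar cipher: shift "uksk" by 16
  'u' (pos 20) + 16 = pos 10 = 'k'
  'k' (pos 10) + 16 = pos 0 = 'a'
  's' (pos 18) + 16 = pos 8 = 'i'
  'k' (pos 10) + 16 = pos 0 = 'a'
Result: kaia

kaia


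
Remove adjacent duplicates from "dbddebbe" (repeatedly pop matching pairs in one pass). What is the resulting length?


Input: dbddebbe
Stack-based adjacent duplicate removal:
  Read 'd': push. Stack: d
  Read 'b': push. Stack: db
  Read 'd': push. Stack: dbd
  Read 'd': matches stack top 'd' => pop. Stack: db
  Read 'e': push. Stack: dbe
  Read 'b': push. Stack: dbeb
  Read 'b': matches stack top 'b' => pop. Stack: dbe
  Read 'e': matches stack top 'e' => pop. Stack: db
Final stack: "db" (length 2)

2


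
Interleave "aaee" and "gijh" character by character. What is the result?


Interleaving "aaee" and "gijh":
  Position 0: 'a' from first, 'g' from second => "ag"
  Position 1: 'a' from first, 'i' from second => "ai"
  Position 2: 'e' from first, 'j' from second => "ej"
  Position 3: 'e' from first, 'h' from second => "eh"
Result: agaiejeh

agaiejeh


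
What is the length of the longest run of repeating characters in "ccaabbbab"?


Input: "ccaabbbab"
Scanning for longest run:
  Position 1 ('c'): continues run of 'c', length=2
  Position 2 ('a'): new char, reset run to 1
  Position 3 ('a'): continues run of 'a', length=2
  Position 4 ('b'): new char, reset run to 1
  Position 5 ('b'): continues run of 'b', length=2
  Position 6 ('b'): continues run of 'b', length=3
  Position 7 ('a'): new char, reset run to 1
  Position 8 ('b'): new char, reset run to 1
Longest run: 'b' with length 3

3


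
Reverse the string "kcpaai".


Input: kcpaai
Reading characters right to left:
  Position 5: 'i'
  Position 4: 'a'
  Position 3: 'a'
  Position 2: 'p'
  Position 1: 'c'
  Position 0: 'k'
Reversed: iaapck

iaapck


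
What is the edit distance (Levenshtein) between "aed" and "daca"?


Computing edit distance: "aed" -> "daca"
DP table:
           d    a    c    a
      0    1    2    3    4
  a   1    1    1    2    3
  e   2    2    2    2    3
  d   3    2    3    3    3
Edit distance = dp[3][4] = 3

3


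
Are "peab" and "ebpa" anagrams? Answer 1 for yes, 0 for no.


Strings: "peab", "ebpa"
Sorted first:  abep
Sorted second: abep
Sorted forms match => anagrams

1


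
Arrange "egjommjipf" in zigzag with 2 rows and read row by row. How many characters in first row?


Zigzag "egjommjipf" into 2 rows:
Placing characters:
  'e' => row 0
  'g' => row 1
  'j' => row 0
  'o' => row 1
  'm' => row 0
  'm' => row 1
  'j' => row 0
  'i' => row 1
  'p' => row 0
  'f' => row 1
Rows:
  Row 0: "ejmjp"
  Row 1: "gomif"
First row length: 5

5


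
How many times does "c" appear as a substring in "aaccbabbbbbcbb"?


Searching for "c" in "aaccbabbbbbcbb"
Scanning each position:
  Position 0: "a" => no
  Position 1: "a" => no
  Position 2: "c" => MATCH
  Position 3: "c" => MATCH
  Position 4: "b" => no
  Position 5: "a" => no
  Position 6: "b" => no
  Position 7: "b" => no
  Position 8: "b" => no
  Position 9: "b" => no
  Position 10: "b" => no
  Position 11: "c" => MATCH
  Position 12: "b" => no
  Position 13: "b" => no
Total occurrences: 3

3


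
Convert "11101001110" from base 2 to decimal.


Input: "11101001110" in base 2
Positional expansion:
  Digit '1' (value 1) x 2^10 = 1024
  Digit '1' (value 1) x 2^9 = 512
  Digit '1' (value 1) x 2^8 = 256
  Digit '0' (value 0) x 2^7 = 0
  Digit '1' (value 1) x 2^6 = 64
  Digit '0' (value 0) x 2^5 = 0
  Digit '0' (value 0) x 2^4 = 0
  Digit '1' (value 1) x 2^3 = 8
  Digit '1' (value 1) x 2^2 = 4
  Digit '1' (value 1) x 2^1 = 2
  Digit '0' (value 0) x 2^0 = 0
Sum = 1870

1870


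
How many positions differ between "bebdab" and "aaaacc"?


Comparing "bebdab" and "aaaacc" position by position:
  Position 0: 'b' vs 'a' => DIFFER
  Position 1: 'e' vs 'a' => DIFFER
  Position 2: 'b' vs 'a' => DIFFER
  Position 3: 'd' vs 'a' => DIFFER
  Position 4: 'a' vs 'c' => DIFFER
  Position 5: 'b' vs 'c' => DIFFER
Positions that differ: 6

6


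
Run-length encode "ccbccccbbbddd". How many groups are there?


Input: ccbccccbbbddd
Scanning for consecutive runs:
  Group 1: 'c' x 2 (positions 0-1)
  Group 2: 'b' x 1 (positions 2-2)
  Group 3: 'c' x 4 (positions 3-6)
  Group 4: 'b' x 3 (positions 7-9)
  Group 5: 'd' x 3 (positions 10-12)
Total groups: 5

5


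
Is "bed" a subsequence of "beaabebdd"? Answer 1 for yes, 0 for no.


Check if "bed" is a subsequence of "beaabebdd"
Greedy scan:
  Position 0 ('b'): matches sub[0] = 'b'
  Position 1 ('e'): matches sub[1] = 'e'
  Position 2 ('a'): no match needed
  Position 3 ('a'): no match needed
  Position 4 ('b'): no match needed
  Position 5 ('e'): no match needed
  Position 6 ('b'): no match needed
  Position 7 ('d'): matches sub[2] = 'd'
  Position 8 ('d'): no match needed
All 3 characters matched => is a subsequence

1


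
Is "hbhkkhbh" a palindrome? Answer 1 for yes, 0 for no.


Input: hbhkkhbh
Reversed: hbhkkhbh
  Compare pos 0 ('h') with pos 7 ('h'): match
  Compare pos 1 ('b') with pos 6 ('b'): match
  Compare pos 2 ('h') with pos 5 ('h'): match
  Compare pos 3 ('k') with pos 4 ('k'): match
Result: palindrome

1


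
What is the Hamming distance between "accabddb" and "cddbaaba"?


Comparing "accabddb" and "cddbaaba" position by position:
  Position 0: 'a' vs 'c' => differ
  Position 1: 'c' vs 'd' => differ
  Position 2: 'c' vs 'd' => differ
  Position 3: 'a' vs 'b' => differ
  Position 4: 'b' vs 'a' => differ
  Position 5: 'd' vs 'a' => differ
  Position 6: 'd' vs 'b' => differ
  Position 7: 'b' vs 'a' => differ
Total differences (Hamming distance): 8

8


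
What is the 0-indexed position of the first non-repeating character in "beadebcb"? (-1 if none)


Input: beadebcb
Character frequencies:
  'a': 1
  'b': 3
  'c': 1
  'd': 1
  'e': 2
Scanning left to right for freq == 1:
  Position 0 ('b'): freq=3, skip
  Position 1 ('e'): freq=2, skip
  Position 2 ('a'): unique! => answer = 2

2


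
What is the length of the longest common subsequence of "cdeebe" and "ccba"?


LCS of "cdeebe" and "ccba"
DP table:
           c    c    b    a
      0    0    0    0    0
  c   0    1    1    1    1
  d   0    1    1    1    1
  e   0    1    1    1    1
  e   0    1    1    1    1
  b   0    1    1    2    2
  e   0    1    1    2    2
LCS length = dp[6][4] = 2

2


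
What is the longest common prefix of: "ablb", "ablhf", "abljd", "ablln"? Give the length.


Words: ablb, ablhf, abljd, ablln
  Position 0: all 'a' => match
  Position 1: all 'b' => match
  Position 2: all 'l' => match
  Position 3: ('b', 'h', 'j', 'l') => mismatch, stop
LCP = "abl" (length 3)

3


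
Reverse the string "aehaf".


Input: aehaf
Reading characters right to left:
  Position 4: 'f'
  Position 3: 'a'
  Position 2: 'h'
  Position 1: 'e'
  Position 0: 'a'
Reversed: fahea

fahea


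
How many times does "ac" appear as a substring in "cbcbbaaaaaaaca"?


Searching for "ac" in "cbcbbaaaaaaaca"
Scanning each position:
  Position 0: "cb" => no
  Position 1: "bc" => no
  Position 2: "cb" => no
  Position 3: "bb" => no
  Position 4: "ba" => no
  Position 5: "aa" => no
  Position 6: "aa" => no
  Position 7: "aa" => no
  Position 8: "aa" => no
  Position 9: "aa" => no
  Position 10: "aa" => no
  Position 11: "ac" => MATCH
  Position 12: "ca" => no
Total occurrences: 1

1


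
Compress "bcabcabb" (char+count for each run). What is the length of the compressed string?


Input: bcabcabb
Runs:
  'b' x 1 => "b1"
  'c' x 1 => "c1"
  'a' x 1 => "a1"
  'b' x 1 => "b1"
  'c' x 1 => "c1"
  'a' x 1 => "a1"
  'b' x 2 => "b2"
Compressed: "b1c1a1b1c1a1b2"
Compressed length: 14

14


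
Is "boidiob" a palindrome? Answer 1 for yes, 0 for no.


Input: boidiob
Reversed: boidiob
  Compare pos 0 ('b') with pos 6 ('b'): match
  Compare pos 1 ('o') with pos 5 ('o'): match
  Compare pos 2 ('i') with pos 4 ('i'): match
Result: palindrome

1


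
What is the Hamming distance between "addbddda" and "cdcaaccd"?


Comparing "addbddda" and "cdcaaccd" position by position:
  Position 0: 'a' vs 'c' => differ
  Position 1: 'd' vs 'd' => same
  Position 2: 'd' vs 'c' => differ
  Position 3: 'b' vs 'a' => differ
  Position 4: 'd' vs 'a' => differ
  Position 5: 'd' vs 'c' => differ
  Position 6: 'd' vs 'c' => differ
  Position 7: 'a' vs 'd' => differ
Total differences (Hamming distance): 7

7


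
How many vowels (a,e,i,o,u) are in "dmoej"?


Input: dmoej
Checking each character:
  'd' at position 0: consonant
  'm' at position 1: consonant
  'o' at position 2: vowel (running total: 1)
  'e' at position 3: vowel (running total: 2)
  'j' at position 4: consonant
Total vowels: 2

2


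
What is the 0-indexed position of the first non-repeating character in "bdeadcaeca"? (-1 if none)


Input: bdeadcaeca
Character frequencies:
  'a': 3
  'b': 1
  'c': 2
  'd': 2
  'e': 2
Scanning left to right for freq == 1:
  Position 0 ('b'): unique! => answer = 0

0


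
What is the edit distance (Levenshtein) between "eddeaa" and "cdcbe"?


Computing edit distance: "eddeaa" -> "cdcbe"
DP table:
           c    d    c    b    e
      0    1    2    3    4    5
  e   1    1    2    3    4    4
  d   2    2    1    2    3    4
  d   3    3    2    2    3    4
  e   4    4    3    3    3    3
  a   5    5    4    4    4    4
  a   6    6    5    5    5    5
Edit distance = dp[6][5] = 5

5


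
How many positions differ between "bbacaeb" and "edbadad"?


Comparing "bbacaeb" and "edbadad" position by position:
  Position 0: 'b' vs 'e' => DIFFER
  Position 1: 'b' vs 'd' => DIFFER
  Position 2: 'a' vs 'b' => DIFFER
  Position 3: 'c' vs 'a' => DIFFER
  Position 4: 'a' vs 'd' => DIFFER
  Position 5: 'e' vs 'a' => DIFFER
  Position 6: 'b' vs 'd' => DIFFER
Positions that differ: 7

7


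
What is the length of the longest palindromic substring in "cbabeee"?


Input: "cbabeee"
Checking substrings for palindromes:
  [1:4] "bab" (len 3) => palindrome
  [4:7] "eee" (len 3) => palindrome
  [4:6] "ee" (len 2) => palindrome
  [5:7] "ee" (len 2) => palindrome
Longest palindromic substring: "bab" with length 3

3


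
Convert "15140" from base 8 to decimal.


Input: "15140" in base 8
Positional expansion:
  Digit '1' (value 1) x 8^4 = 4096
  Digit '5' (value 5) x 8^3 = 2560
  Digit '1' (value 1) x 8^2 = 64
  Digit '4' (value 4) x 8^1 = 32
  Digit '0' (value 0) x 8^0 = 0
Sum = 6752

6752


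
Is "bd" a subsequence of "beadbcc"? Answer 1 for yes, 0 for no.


Check if "bd" is a subsequence of "beadbcc"
Greedy scan:
  Position 0 ('b'): matches sub[0] = 'b'
  Position 1 ('e'): no match needed
  Position 2 ('a'): no match needed
  Position 3 ('d'): matches sub[1] = 'd'
  Position 4 ('b'): no match needed
  Position 5 ('c'): no match needed
  Position 6 ('c'): no match needed
All 2 characters matched => is a subsequence

1


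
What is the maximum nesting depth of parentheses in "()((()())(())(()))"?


Input: "()((()())(())(()))"
Tracking depth:
  Position 0 '(': depth becomes 1
  Position 1 ')': depth becomes 0
  Position 2 '(': depth becomes 1
  Position 3 '(': depth becomes 2
  Position 4 '(': depth becomes 3
  Position 5 ')': depth becomes 2
  Position 6 '(': depth becomes 3
  Position 7 ')': depth becomes 2
  Position 8 ')': depth becomes 1
  Position 9 '(': depth becomes 2
  Position 10 '(': depth becomes 3
  Position 11 ')': depth becomes 2
  Position 12 ')': depth becomes 1
  Position 13 '(': depth becomes 2
  Position 14 '(': depth becomes 3
  Position 15 ')': depth becomes 2
  Position 16 ')': depth becomes 1
  Position 17 ')': depth becomes 0
Maximum depth reached: 3

3


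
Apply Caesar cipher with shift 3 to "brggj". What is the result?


Caesar cipher: shift "brggj" by 3
  'b' (pos 1) + 3 = pos 4 = 'e'
  'r' (pos 17) + 3 = pos 20 = 'u'
  'g' (pos 6) + 3 = pos 9 = 'j'
  'g' (pos 6) + 3 = pos 9 = 'j'
  'j' (pos 9) + 3 = pos 12 = 'm'
Result: eujjm

eujjm


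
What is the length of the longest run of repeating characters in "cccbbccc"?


Input: "cccbbccc"
Scanning for longest run:
  Position 1 ('c'): continues run of 'c', length=2
  Position 2 ('c'): continues run of 'c', length=3
  Position 3 ('b'): new char, reset run to 1
  Position 4 ('b'): continues run of 'b', length=2
  Position 5 ('c'): new char, reset run to 1
  Position 6 ('c'): continues run of 'c', length=2
  Position 7 ('c'): continues run of 'c', length=3
Longest run: 'c' with length 3

3


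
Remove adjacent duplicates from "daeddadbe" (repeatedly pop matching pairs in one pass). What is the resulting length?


Input: daeddadbe
Stack-based adjacent duplicate removal:
  Read 'd': push. Stack: d
  Read 'a': push. Stack: da
  Read 'e': push. Stack: dae
  Read 'd': push. Stack: daed
  Read 'd': matches stack top 'd' => pop. Stack: dae
  Read 'a': push. Stack: daea
  Read 'd': push. Stack: daead
  Read 'b': push. Stack: daeadb
  Read 'e': push. Stack: daeadbe
Final stack: "daeadbe" (length 7)

7


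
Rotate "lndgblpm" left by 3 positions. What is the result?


Input: "lndgblpm", rotate left by 3
First 3 characters: "lnd"
Remaining characters: "gblpm"
Concatenate remaining + first: "gblpm" + "lnd" = "gblpmlnd"

gblpmlnd


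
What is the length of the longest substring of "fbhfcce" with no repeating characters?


Input: "fbhfcce"
Sliding window (track last position of each char):
  Position 0 ('f'): window [0,0] length 1 -- new best
  Position 1 ('b'): window [0,1] length 2 -- new best
  Position 2 ('h'): window [0,2] length 3 -- new best
  Position 3 ('f'): repeat (last at 0), move window start to 1
  Position 3 ('f'): window [1,3] length 3
  Position 4 ('c'): window [1,4] length 4 -- new best
  Position 5 ('c'): repeat (last at 4), move window start to 5
  Position 5 ('c'): window [5,5] length 1
  Position 6 ('e'): window [5,6] length 2
Longest substring with no repeats: "bhfc" with length 4

4


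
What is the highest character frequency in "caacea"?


Input: caacea
Character counts:
  'a': 3
  'c': 2
  'e': 1
Maximum frequency: 3

3


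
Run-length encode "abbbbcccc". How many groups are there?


Input: abbbbcccc
Scanning for consecutive runs:
  Group 1: 'a' x 1 (positions 0-0)
  Group 2: 'b' x 4 (positions 1-4)
  Group 3: 'c' x 4 (positions 5-8)
Total groups: 3

3


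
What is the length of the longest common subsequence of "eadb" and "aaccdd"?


LCS of "eadb" and "aaccdd"
DP table:
           a    a    c    c    d    d
      0    0    0    0    0    0    0
  e   0    0    0    0    0    0    0
  a   0    1    1    1    1    1    1
  d   0    1    1    1    1    2    2
  b   0    1    1    1    1    2    2
LCS length = dp[4][6] = 2

2


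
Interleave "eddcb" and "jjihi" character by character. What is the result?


Interleaving "eddcb" and "jjihi":
  Position 0: 'e' from first, 'j' from second => "ej"
  Position 1: 'd' from first, 'j' from second => "dj"
  Position 2: 'd' from first, 'i' from second => "di"
  Position 3: 'c' from first, 'h' from second => "ch"
  Position 4: 'b' from first, 'i' from second => "bi"
Result: ejdjdichbi

ejdjdichbi


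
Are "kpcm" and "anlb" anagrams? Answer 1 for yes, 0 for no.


Strings: "kpcm", "anlb"
Sorted first:  ckmp
Sorted second: abln
Differ at position 0: 'c' vs 'a' => not anagrams

0


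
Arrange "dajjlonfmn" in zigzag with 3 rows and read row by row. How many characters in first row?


Zigzag "dajjlonfmn" into 3 rows:
Placing characters:
  'd' => row 0
  'a' => row 1
  'j' => row 2
  'j' => row 1
  'l' => row 0
  'o' => row 1
  'n' => row 2
  'f' => row 1
  'm' => row 0
  'n' => row 1
Rows:
  Row 0: "dlm"
  Row 1: "ajofn"
  Row 2: "jn"
First row length: 3

3


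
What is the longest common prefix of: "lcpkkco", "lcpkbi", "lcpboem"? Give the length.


Words: lcpkkco, lcpkbi, lcpboem
  Position 0: all 'l' => match
  Position 1: all 'c' => match
  Position 2: all 'p' => match
  Position 3: ('k', 'k', 'b') => mismatch, stop
LCP = "lcp" (length 3)

3


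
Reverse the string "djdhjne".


Input: djdhjne
Reading characters right to left:
  Position 6: 'e'
  Position 5: 'n'
  Position 4: 'j'
  Position 3: 'h'
  Position 2: 'd'
  Position 1: 'j'
  Position 0: 'd'
Reversed: enjhdjd

enjhdjd


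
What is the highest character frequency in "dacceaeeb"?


Input: dacceaeeb
Character counts:
  'a': 2
  'b': 1
  'c': 2
  'd': 1
  'e': 3
Maximum frequency: 3

3


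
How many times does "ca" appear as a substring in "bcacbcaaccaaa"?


Searching for "ca" in "bcacbcaaccaaa"
Scanning each position:
  Position 0: "bc" => no
  Position 1: "ca" => MATCH
  Position 2: "ac" => no
  Position 3: "cb" => no
  Position 4: "bc" => no
  Position 5: "ca" => MATCH
  Position 6: "aa" => no
  Position 7: "ac" => no
  Position 8: "cc" => no
  Position 9: "ca" => MATCH
  Position 10: "aa" => no
  Position 11: "aa" => no
Total occurrences: 3

3


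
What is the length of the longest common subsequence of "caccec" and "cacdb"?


LCS of "caccec" and "cacdb"
DP table:
           c    a    c    d    b
      0    0    0    0    0    0
  c   0    1    1    1    1    1
  a   0    1    2    2    2    2
  c   0    1    2    3    3    3
  c   0    1    2    3    3    3
  e   0    1    2    3    3    3
  c   0    1    2    3    3    3
LCS length = dp[6][5] = 3

3


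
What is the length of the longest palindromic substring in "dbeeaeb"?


Input: "dbeeaeb"
Checking substrings for palindromes:
  [3:6] "eae" (len 3) => palindrome
  [2:4] "ee" (len 2) => palindrome
Longest palindromic substring: "eae" with length 3

3


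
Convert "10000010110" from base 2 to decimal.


Input: "10000010110" in base 2
Positional expansion:
  Digit '1' (value 1) x 2^10 = 1024
  Digit '0' (value 0) x 2^9 = 0
  Digit '0' (value 0) x 2^8 = 0
  Digit '0' (value 0) x 2^7 = 0
  Digit '0' (value 0) x 2^6 = 0
  Digit '0' (value 0) x 2^5 = 0
  Digit '1' (value 1) x 2^4 = 16
  Digit '0' (value 0) x 2^3 = 0
  Digit '1' (value 1) x 2^2 = 4
  Digit '1' (value 1) x 2^1 = 2
  Digit '0' (value 0) x 2^0 = 0
Sum = 1046

1046


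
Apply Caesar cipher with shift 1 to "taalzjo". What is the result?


Caesar cipher: shift "taalzjo" by 1
  't' (pos 19) + 1 = pos 20 = 'u'
  'a' (pos 0) + 1 = pos 1 = 'b'
  'a' (pos 0) + 1 = pos 1 = 'b'
  'l' (pos 11) + 1 = pos 12 = 'm'
  'z' (pos 25) + 1 = pos 0 = 'a'
  'j' (pos 9) + 1 = pos 10 = 'k'
  'o' (pos 14) + 1 = pos 15 = 'p'
Result: ubbmakp

ubbmakp


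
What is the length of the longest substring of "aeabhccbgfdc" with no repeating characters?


Input: "aeabhccbgfdc"
Sliding window (track last position of each char):
  Position 0 ('a'): window [0,0] length 1 -- new best
  Position 1 ('e'): window [0,1] length 2 -- new best
  Position 2 ('a'): repeat (last at 0), move window start to 1
  Position 2 ('a'): window [1,2] length 2
  Position 3 ('b'): window [1,3] length 3 -- new best
  Position 4 ('h'): window [1,4] length 4 -- new best
  Position 5 ('c'): window [1,5] length 5 -- new best
  Position 6 ('c'): repeat (last at 5), move window start to 6
  Position 6 ('c'): window [6,6] length 1
  Position 7 ('b'): window [6,7] length 2
  Position 8 ('g'): window [6,8] length 3
  Position 9 ('f'): window [6,9] length 4
  Position 10 ('d'): window [6,10] length 5
  Position 11 ('c'): repeat (last at 6), move window start to 7
  Position 11 ('c'): window [7,11] length 5
Longest substring with no repeats: "eabhc" with length 5

5


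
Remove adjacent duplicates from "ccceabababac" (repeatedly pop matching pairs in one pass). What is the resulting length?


Input: ccceabababac
Stack-based adjacent duplicate removal:
  Read 'c': push. Stack: c
  Read 'c': matches stack top 'c' => pop. Stack: (empty)
  Read 'c': push. Stack: c
  Read 'e': push. Stack: ce
  Read 'a': push. Stack: cea
  Read 'b': push. Stack: ceab
  Read 'a': push. Stack: ceaba
  Read 'b': push. Stack: ceabab
  Read 'a': push. Stack: ceababa
  Read 'b': push. Stack: ceababab
  Read 'a': push. Stack: ceabababa
  Read 'c': push. Stack: ceabababac
Final stack: "ceabababac" (length 10)

10


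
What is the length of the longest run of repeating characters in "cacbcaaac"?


Input: "cacbcaaac"
Scanning for longest run:
  Position 1 ('a'): new char, reset run to 1
  Position 2 ('c'): new char, reset run to 1
  Position 3 ('b'): new char, reset run to 1
  Position 4 ('c'): new char, reset run to 1
  Position 5 ('a'): new char, reset run to 1
  Position 6 ('a'): continues run of 'a', length=2
  Position 7 ('a'): continues run of 'a', length=3
  Position 8 ('c'): new char, reset run to 1
Longest run: 'a' with length 3

3


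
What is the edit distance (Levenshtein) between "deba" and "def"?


Computing edit distance: "deba" -> "def"
DP table:
           d    e    f
      0    1    2    3
  d   1    0    1    2
  e   2    1    0    1
  b   3    2    1    1
  a   4    3    2    2
Edit distance = dp[4][3] = 2

2


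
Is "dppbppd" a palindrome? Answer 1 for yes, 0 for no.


Input: dppbppd
Reversed: dppbppd
  Compare pos 0 ('d') with pos 6 ('d'): match
  Compare pos 1 ('p') with pos 5 ('p'): match
  Compare pos 2 ('p') with pos 4 ('p'): match
Result: palindrome

1


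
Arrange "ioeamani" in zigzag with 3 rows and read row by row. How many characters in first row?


Zigzag "ioeamani" into 3 rows:
Placing characters:
  'i' => row 0
  'o' => row 1
  'e' => row 2
  'a' => row 1
  'm' => row 0
  'a' => row 1
  'n' => row 2
  'i' => row 1
Rows:
  Row 0: "im"
  Row 1: "oaai"
  Row 2: "en"
First row length: 2

2


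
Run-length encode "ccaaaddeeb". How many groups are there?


Input: ccaaaddeeb
Scanning for consecutive runs:
  Group 1: 'c' x 2 (positions 0-1)
  Group 2: 'a' x 3 (positions 2-4)
  Group 3: 'd' x 2 (positions 5-6)
  Group 4: 'e' x 2 (positions 7-8)
  Group 5: 'b' x 1 (positions 9-9)
Total groups: 5

5


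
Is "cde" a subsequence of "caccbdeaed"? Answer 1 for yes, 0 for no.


Check if "cde" is a subsequence of "caccbdeaed"
Greedy scan:
  Position 0 ('c'): matches sub[0] = 'c'
  Position 1 ('a'): no match needed
  Position 2 ('c'): no match needed
  Position 3 ('c'): no match needed
  Position 4 ('b'): no match needed
  Position 5 ('d'): matches sub[1] = 'd'
  Position 6 ('e'): matches sub[2] = 'e'
  Position 7 ('a'): no match needed
  Position 8 ('e'): no match needed
  Position 9 ('d'): no match needed
All 3 characters matched => is a subsequence

1


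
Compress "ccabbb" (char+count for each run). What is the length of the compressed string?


Input: ccabbb
Runs:
  'c' x 2 => "c2"
  'a' x 1 => "a1"
  'b' x 3 => "b3"
Compressed: "c2a1b3"
Compressed length: 6

6


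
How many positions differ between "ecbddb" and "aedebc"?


Comparing "ecbddb" and "aedebc" position by position:
  Position 0: 'e' vs 'a' => DIFFER
  Position 1: 'c' vs 'e' => DIFFER
  Position 2: 'b' vs 'd' => DIFFER
  Position 3: 'd' vs 'e' => DIFFER
  Position 4: 'd' vs 'b' => DIFFER
  Position 5: 'b' vs 'c' => DIFFER
Positions that differ: 6

6


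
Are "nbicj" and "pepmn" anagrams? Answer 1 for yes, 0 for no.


Strings: "nbicj", "pepmn"
Sorted first:  bcijn
Sorted second: emnpp
Differ at position 0: 'b' vs 'e' => not anagrams

0


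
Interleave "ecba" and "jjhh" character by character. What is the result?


Interleaving "ecba" and "jjhh":
  Position 0: 'e' from first, 'j' from second => "ej"
  Position 1: 'c' from first, 'j' from second => "cj"
  Position 2: 'b' from first, 'h' from second => "bh"
  Position 3: 'a' from first, 'h' from second => "ah"
Result: ejcjbhah

ejcjbhah


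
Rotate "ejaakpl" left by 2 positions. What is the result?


Input: "ejaakpl", rotate left by 2
First 2 characters: "ej"
Remaining characters: "aakpl"
Concatenate remaining + first: "aakpl" + "ej" = "aakplej"

aakplej


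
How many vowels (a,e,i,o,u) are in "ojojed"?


Input: ojojed
Checking each character:
  'o' at position 0: vowel (running total: 1)
  'j' at position 1: consonant
  'o' at position 2: vowel (running total: 2)
  'j' at position 3: consonant
  'e' at position 4: vowel (running total: 3)
  'd' at position 5: consonant
Total vowels: 3

3


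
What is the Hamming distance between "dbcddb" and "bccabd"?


Comparing "dbcddb" and "bccabd" position by position:
  Position 0: 'd' vs 'b' => differ
  Position 1: 'b' vs 'c' => differ
  Position 2: 'c' vs 'c' => same
  Position 3: 'd' vs 'a' => differ
  Position 4: 'd' vs 'b' => differ
  Position 5: 'b' vs 'd' => differ
Total differences (Hamming distance): 5

5


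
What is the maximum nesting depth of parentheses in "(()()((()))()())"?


Input: "(()()((()))()())"
Tracking depth:
  Position 0 '(': depth becomes 1
  Position 1 '(': depth becomes 2
  Position 2 ')': depth becomes 1
  Position 3 '(': depth becomes 2
  Position 4 ')': depth becomes 1
  Position 5 '(': depth becomes 2
  Position 6 '(': depth becomes 3
  Position 7 '(': depth becomes 4
  Position 8 ')': depth becomes 3
  Position 9 ')': depth becomes 2
  Position 10 ')': depth becomes 1
  Position 11 '(': depth becomes 2
  Position 12 ')': depth becomes 1
  Position 13 '(': depth becomes 2
  Position 14 ')': depth becomes 1
  Position 15 ')': depth becomes 0
Maximum depth reached: 4

4


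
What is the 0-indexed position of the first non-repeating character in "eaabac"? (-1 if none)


Input: eaabac
Character frequencies:
  'a': 3
  'b': 1
  'c': 1
  'e': 1
Scanning left to right for freq == 1:
  Position 0 ('e'): unique! => answer = 0

0


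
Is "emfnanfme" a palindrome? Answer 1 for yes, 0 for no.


Input: emfnanfme
Reversed: emfnanfme
  Compare pos 0 ('e') with pos 8 ('e'): match
  Compare pos 1 ('m') with pos 7 ('m'): match
  Compare pos 2 ('f') with pos 6 ('f'): match
  Compare pos 3 ('n') with pos 5 ('n'): match
Result: palindrome

1


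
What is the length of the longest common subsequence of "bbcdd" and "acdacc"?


LCS of "bbcdd" and "acdacc"
DP table:
           a    c    d    a    c    c
      0    0    0    0    0    0    0
  b   0    0    0    0    0    0    0
  b   0    0    0    0    0    0    0
  c   0    0    1    1    1    1    1
  d   0    0    1    2    2    2    2
  d   0    0    1    2    2    2    2
LCS length = dp[5][6] = 2

2


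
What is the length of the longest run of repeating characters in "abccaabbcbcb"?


Input: "abccaabbcbcb"
Scanning for longest run:
  Position 1 ('b'): new char, reset run to 1
  Position 2 ('c'): new char, reset run to 1
  Position 3 ('c'): continues run of 'c', length=2
  Position 4 ('a'): new char, reset run to 1
  Position 5 ('a'): continues run of 'a', length=2
  Position 6 ('b'): new char, reset run to 1
  Position 7 ('b'): continues run of 'b', length=2
  Position 8 ('c'): new char, reset run to 1
  Position 9 ('b'): new char, reset run to 1
  Position 10 ('c'): new char, reset run to 1
  Position 11 ('b'): new char, reset run to 1
Longest run: 'c' with length 2

2


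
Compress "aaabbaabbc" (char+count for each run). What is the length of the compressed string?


Input: aaabbaabbc
Runs:
  'a' x 3 => "a3"
  'b' x 2 => "b2"
  'a' x 2 => "a2"
  'b' x 2 => "b2"
  'c' x 1 => "c1"
Compressed: "a3b2a2b2c1"
Compressed length: 10

10


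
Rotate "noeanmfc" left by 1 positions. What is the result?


Input: "noeanmfc", rotate left by 1
First 1 characters: "n"
Remaining characters: "oeanmfc"
Concatenate remaining + first: "oeanmfc" + "n" = "oeanmfcn"

oeanmfcn


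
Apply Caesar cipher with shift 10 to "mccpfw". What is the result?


Caesar cipher: shift "mccpfw" by 10
  'm' (pos 12) + 10 = pos 22 = 'w'
  'c' (pos 2) + 10 = pos 12 = 'm'
  'c' (pos 2) + 10 = pos 12 = 'm'
  'p' (pos 15) + 10 = pos 25 = 'z'
  'f' (pos 5) + 10 = pos 15 = 'p'
  'w' (pos 22) + 10 = pos 6 = 'g'
Result: wmmzpg

wmmzpg


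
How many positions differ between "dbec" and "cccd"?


Comparing "dbec" and "cccd" position by position:
  Position 0: 'd' vs 'c' => DIFFER
  Position 1: 'b' vs 'c' => DIFFER
  Position 2: 'e' vs 'c' => DIFFER
  Position 3: 'c' vs 'd' => DIFFER
Positions that differ: 4

4


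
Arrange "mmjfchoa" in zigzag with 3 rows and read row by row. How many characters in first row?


Zigzag "mmjfchoa" into 3 rows:
Placing characters:
  'm' => row 0
  'm' => row 1
  'j' => row 2
  'f' => row 1
  'c' => row 0
  'h' => row 1
  'o' => row 2
  'a' => row 1
Rows:
  Row 0: "mc"
  Row 1: "mfha"
  Row 2: "jo"
First row length: 2

2


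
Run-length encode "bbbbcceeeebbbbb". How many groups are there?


Input: bbbbcceeeebbbbb
Scanning for consecutive runs:
  Group 1: 'b' x 4 (positions 0-3)
  Group 2: 'c' x 2 (positions 4-5)
  Group 3: 'e' x 4 (positions 6-9)
  Group 4: 'b' x 5 (positions 10-14)
Total groups: 4

4


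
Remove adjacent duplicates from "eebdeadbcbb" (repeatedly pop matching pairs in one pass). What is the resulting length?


Input: eebdeadbcbb
Stack-based adjacent duplicate removal:
  Read 'e': push. Stack: e
  Read 'e': matches stack top 'e' => pop. Stack: (empty)
  Read 'b': push. Stack: b
  Read 'd': push. Stack: bd
  Read 'e': push. Stack: bde
  Read 'a': push. Stack: bdea
  Read 'd': push. Stack: bdead
  Read 'b': push. Stack: bdeadb
  Read 'c': push. Stack: bdeadbc
  Read 'b': push. Stack: bdeadbcb
  Read 'b': matches stack top 'b' => pop. Stack: bdeadbc
Final stack: "bdeadbc" (length 7)

7


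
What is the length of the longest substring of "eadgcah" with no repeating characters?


Input: "eadgcah"
Sliding window (track last position of each char):
  Position 0 ('e'): window [0,0] length 1 -- new best
  Position 1 ('a'): window [0,1] length 2 -- new best
  Position 2 ('d'): window [0,2] length 3 -- new best
  Position 3 ('g'): window [0,3] length 4 -- new best
  Position 4 ('c'): window [0,4] length 5 -- new best
  Position 5 ('a'): repeat (last at 1), move window start to 2
  Position 5 ('a'): window [2,5] length 4
  Position 6 ('h'): window [2,6] length 5
Longest substring with no repeats: "eadgc" with length 5

5


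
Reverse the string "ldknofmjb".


Input: ldknofmjb
Reading characters right to left:
  Position 8: 'b'
  Position 7: 'j'
  Position 6: 'm'
  Position 5: 'f'
  Position 4: 'o'
  Position 3: 'n'
  Position 2: 'k'
  Position 1: 'd'
  Position 0: 'l'
Reversed: bjmfonkdl

bjmfonkdl


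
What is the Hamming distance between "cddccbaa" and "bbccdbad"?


Comparing "cddccbaa" and "bbccdbad" position by position:
  Position 0: 'c' vs 'b' => differ
  Position 1: 'd' vs 'b' => differ
  Position 2: 'd' vs 'c' => differ
  Position 3: 'c' vs 'c' => same
  Position 4: 'c' vs 'd' => differ
  Position 5: 'b' vs 'b' => same
  Position 6: 'a' vs 'a' => same
  Position 7: 'a' vs 'd' => differ
Total differences (Hamming distance): 5

5


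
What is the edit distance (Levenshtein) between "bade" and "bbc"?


Computing edit distance: "bade" -> "bbc"
DP table:
           b    b    c
      0    1    2    3
  b   1    0    1    2
  a   2    1    1    2
  d   3    2    2    2
  e   4    3    3    3
Edit distance = dp[4][3] = 3

3


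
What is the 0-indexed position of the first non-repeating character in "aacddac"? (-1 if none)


Input: aacddac
Character frequencies:
  'a': 3
  'c': 2
  'd': 2
Scanning left to right for freq == 1:
  Position 0 ('a'): freq=3, skip
  Position 1 ('a'): freq=3, skip
  Position 2 ('c'): freq=2, skip
  Position 3 ('d'): freq=2, skip
  Position 4 ('d'): freq=2, skip
  Position 5 ('a'): freq=3, skip
  Position 6 ('c'): freq=2, skip
  No unique character found => answer = -1

-1


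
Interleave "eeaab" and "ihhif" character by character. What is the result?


Interleaving "eeaab" and "ihhif":
  Position 0: 'e' from first, 'i' from second => "ei"
  Position 1: 'e' from first, 'h' from second => "eh"
  Position 2: 'a' from first, 'h' from second => "ah"
  Position 3: 'a' from first, 'i' from second => "ai"
  Position 4: 'b' from first, 'f' from second => "bf"
Result: eiehahaibf

eiehahaibf


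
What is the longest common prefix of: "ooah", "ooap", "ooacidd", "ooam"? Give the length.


Words: ooah, ooap, ooacidd, ooam
  Position 0: all 'o' => match
  Position 1: all 'o' => match
  Position 2: all 'a' => match
  Position 3: ('h', 'p', 'c', 'm') => mismatch, stop
LCP = "ooa" (length 3)

3


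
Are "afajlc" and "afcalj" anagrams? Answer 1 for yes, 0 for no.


Strings: "afajlc", "afcalj"
Sorted first:  aacfjl
Sorted second: aacfjl
Sorted forms match => anagrams

1


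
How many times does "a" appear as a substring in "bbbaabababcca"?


Searching for "a" in "bbbaabababcca"
Scanning each position:
  Position 0: "b" => no
  Position 1: "b" => no
  Position 2: "b" => no
  Position 3: "a" => MATCH
  Position 4: "a" => MATCH
  Position 5: "b" => no
  Position 6: "a" => MATCH
  Position 7: "b" => no
  Position 8: "a" => MATCH
  Position 9: "b" => no
  Position 10: "c" => no
  Position 11: "c" => no
  Position 12: "a" => MATCH
Total occurrences: 5

5


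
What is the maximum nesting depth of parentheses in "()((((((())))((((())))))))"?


Input: "()((((((())))((((())))))))"
Tracking depth:
  Position 0 '(': depth becomes 1
  Position 1 ')': depth becomes 0
  Position 2 '(': depth becomes 1
  Position 3 '(': depth becomes 2
  Position 4 '(': depth becomes 3
  Position 5 '(': depth becomes 4
  Position 6 '(': depth becomes 5
  Position 7 '(': depth becomes 6
  Position 8 '(': depth becomes 7
  Position 9 ')': depth becomes 6
  Position 10 ')': depth becomes 5
  Position 11 ')': depth becomes 4
  Position 12 ')': depth becomes 3
  Position 13 '(': depth becomes 4
  Position 14 '(': depth becomes 5
  Position 15 '(': depth becomes 6
  Position 16 '(': depth becomes 7
  Position 17 '(': depth becomes 8
  Position 18 ')': depth becomes 7
  Position 19 ')': depth becomes 6
  Position 20 ')': depth becomes 5
  Position 21 ')': depth becomes 4
  Position 22 ')': depth becomes 3
  Position 23 ')': depth becomes 2
  Position 24 ')': depth becomes 1
  Position 25 ')': depth becomes 0
Maximum depth reached: 8

8


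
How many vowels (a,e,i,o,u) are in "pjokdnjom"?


Input: pjokdnjom
Checking each character:
  'p' at position 0: consonant
  'j' at position 1: consonant
  'o' at position 2: vowel (running total: 1)
  'k' at position 3: consonant
  'd' at position 4: consonant
  'n' at position 5: consonant
  'j' at position 6: consonant
  'o' at position 7: vowel (running total: 2)
  'm' at position 8: consonant
Total vowels: 2

2


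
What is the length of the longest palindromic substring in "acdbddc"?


Input: "acdbddc"
Checking substrings for palindromes:
  [2:5] "dbd" (len 3) => palindrome
  [4:6] "dd" (len 2) => palindrome
Longest palindromic substring: "dbd" with length 3

3


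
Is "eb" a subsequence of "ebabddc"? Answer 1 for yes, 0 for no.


Check if "eb" is a subsequence of "ebabddc"
Greedy scan:
  Position 0 ('e'): matches sub[0] = 'e'
  Position 1 ('b'): matches sub[1] = 'b'
  Position 2 ('a'): no match needed
  Position 3 ('b'): no match needed
  Position 4 ('d'): no match needed
  Position 5 ('d'): no match needed
  Position 6 ('c'): no match needed
All 2 characters matched => is a subsequence

1


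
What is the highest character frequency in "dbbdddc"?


Input: dbbdddc
Character counts:
  'b': 2
  'c': 1
  'd': 4
Maximum frequency: 4

4


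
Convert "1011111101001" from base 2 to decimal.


Input: "1011111101001" in base 2
Positional expansion:
  Digit '1' (value 1) x 2^12 = 4096
  Digit '0' (value 0) x 2^11 = 0
  Digit '1' (value 1) x 2^10 = 1024
  Digit '1' (value 1) x 2^9 = 512
  Digit '1' (value 1) x 2^8 = 256
  Digit '1' (value 1) x 2^7 = 128
  Digit '1' (value 1) x 2^6 = 64
  Digit '1' (value 1) x 2^5 = 32
  Digit '0' (value 0) x 2^4 = 0
  Digit '1' (value 1) x 2^3 = 8
  Digit '0' (value 0) x 2^2 = 0
  Digit '0' (value 0) x 2^1 = 0
  Digit '1' (value 1) x 2^0 = 1
Sum = 6121

6121


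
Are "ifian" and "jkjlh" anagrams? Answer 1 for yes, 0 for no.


Strings: "ifian", "jkjlh"
Sorted first:  afiin
Sorted second: hjjkl
Differ at position 0: 'a' vs 'h' => not anagrams

0


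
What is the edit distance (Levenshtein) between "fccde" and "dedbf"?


Computing edit distance: "fccde" -> "dedbf"
DP table:
           d    e    d    b    f
      0    1    2    3    4    5
  f   1    1    2    3    4    4
  c   2    2    2    3    4    5
  c   3    3    3    3    4    5
  d   4    3    4    3    4    5
  e   5    4    3    4    4    5
Edit distance = dp[5][5] = 5

5


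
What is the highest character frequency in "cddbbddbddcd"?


Input: cddbbddbddcd
Character counts:
  'b': 3
  'c': 2
  'd': 7
Maximum frequency: 7

7


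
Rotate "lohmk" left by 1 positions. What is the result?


Input: "lohmk", rotate left by 1
First 1 characters: "l"
Remaining characters: "ohmk"
Concatenate remaining + first: "ohmk" + "l" = "ohmkl"

ohmkl


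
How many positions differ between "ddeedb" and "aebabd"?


Comparing "ddeedb" and "aebabd" position by position:
  Position 0: 'd' vs 'a' => DIFFER
  Position 1: 'd' vs 'e' => DIFFER
  Position 2: 'e' vs 'b' => DIFFER
  Position 3: 'e' vs 'a' => DIFFER
  Position 4: 'd' vs 'b' => DIFFER
  Position 5: 'b' vs 'd' => DIFFER
Positions that differ: 6

6


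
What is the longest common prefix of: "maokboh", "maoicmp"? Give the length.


Words: maokboh, maoicmp
  Position 0: all 'm' => match
  Position 1: all 'a' => match
  Position 2: all 'o' => match
  Position 3: ('k', 'i') => mismatch, stop
LCP = "mao" (length 3)

3


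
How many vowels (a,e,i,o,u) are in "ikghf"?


Input: ikghf
Checking each character:
  'i' at position 0: vowel (running total: 1)
  'k' at position 1: consonant
  'g' at position 2: consonant
  'h' at position 3: consonant
  'f' at position 4: consonant
Total vowels: 1

1


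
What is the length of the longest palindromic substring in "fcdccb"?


Input: "fcdccb"
Checking substrings for palindromes:
  [1:4] "cdc" (len 3) => palindrome
  [3:5] "cc" (len 2) => palindrome
Longest palindromic substring: "cdc" with length 3

3


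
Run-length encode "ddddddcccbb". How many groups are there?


Input: ddddddcccbb
Scanning for consecutive runs:
  Group 1: 'd' x 6 (positions 0-5)
  Group 2: 'c' x 3 (positions 6-8)
  Group 3: 'b' x 2 (positions 9-10)
Total groups: 3

3
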